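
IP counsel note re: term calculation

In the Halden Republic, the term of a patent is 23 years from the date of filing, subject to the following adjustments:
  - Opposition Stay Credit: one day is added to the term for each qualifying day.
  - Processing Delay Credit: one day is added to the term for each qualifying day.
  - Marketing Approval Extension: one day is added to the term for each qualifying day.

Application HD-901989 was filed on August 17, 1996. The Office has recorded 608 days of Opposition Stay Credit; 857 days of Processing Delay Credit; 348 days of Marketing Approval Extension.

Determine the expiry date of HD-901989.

August 3, 2024

Base term: filing date + 23 years → 17 August 2019.
Opposition Stay Credit: +608 days → 16 April 2021.
Processing Delay Credit: +857 days → 21 August 2023.
Marketing Approval Extension: +348 days → 3 August 2024.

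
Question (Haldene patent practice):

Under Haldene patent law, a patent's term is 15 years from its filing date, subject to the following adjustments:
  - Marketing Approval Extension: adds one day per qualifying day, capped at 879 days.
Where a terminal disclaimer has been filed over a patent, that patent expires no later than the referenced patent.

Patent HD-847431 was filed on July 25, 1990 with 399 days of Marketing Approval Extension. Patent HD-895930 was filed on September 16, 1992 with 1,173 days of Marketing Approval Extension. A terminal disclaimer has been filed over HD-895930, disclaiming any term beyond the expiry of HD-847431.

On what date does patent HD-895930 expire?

2006-08-28

Natural term of HD-895930:
  Base: filing + 15 years → 16 September 2007.
  Marketing Approval Extension: 1173 days claimed exceeds the 879-day cap, so +879 days → 11 February 2010.
Expiry of referenced patent HD-847431:
  Base: filing + 15 years → 25 July 2005.
  Marketing Approval Extension: 399 days (within the 879-day cap) → +399 days → 28 August 2006.
Terminal disclaimer: HD-895930 expires on the earlier of 11 February 2010 and 28 August 2006.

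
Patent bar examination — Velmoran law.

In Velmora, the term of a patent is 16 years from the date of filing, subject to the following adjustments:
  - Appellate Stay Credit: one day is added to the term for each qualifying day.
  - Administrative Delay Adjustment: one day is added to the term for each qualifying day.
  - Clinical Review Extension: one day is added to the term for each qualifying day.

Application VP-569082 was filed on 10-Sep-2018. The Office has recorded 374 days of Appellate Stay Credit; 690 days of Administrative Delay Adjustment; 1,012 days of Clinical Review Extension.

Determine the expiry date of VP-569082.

Base term: filing date + 16 years → 10 September 2034.
Appellate Stay Credit: +374 days → 19 September 2035.
Administrative Delay Adjustment: +690 days → 9 August 2037.
Clinical Review Extension: +1012 days → 17 May 2040.

May 17, 2040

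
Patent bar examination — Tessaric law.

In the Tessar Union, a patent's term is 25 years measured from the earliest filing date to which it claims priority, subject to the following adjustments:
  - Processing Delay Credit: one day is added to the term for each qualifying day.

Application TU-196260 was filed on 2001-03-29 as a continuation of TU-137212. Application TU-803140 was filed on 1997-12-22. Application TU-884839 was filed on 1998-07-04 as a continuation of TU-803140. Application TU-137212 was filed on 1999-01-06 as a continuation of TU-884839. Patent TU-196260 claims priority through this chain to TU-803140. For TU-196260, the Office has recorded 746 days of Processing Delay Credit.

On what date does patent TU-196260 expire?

2025-01-06

Earliest priority filing: 22 December 1997.
Base term: 22 December 1997 + 25 years → 22 December 2022.
Processing Delay Credit: +746 days → 6 January 2025.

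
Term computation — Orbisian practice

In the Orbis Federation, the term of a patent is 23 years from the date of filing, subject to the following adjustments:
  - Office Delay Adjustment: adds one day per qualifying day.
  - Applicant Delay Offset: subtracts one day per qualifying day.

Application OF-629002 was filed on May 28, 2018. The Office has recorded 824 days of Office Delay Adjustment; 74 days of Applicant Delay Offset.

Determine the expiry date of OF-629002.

June 17, 2043

Base term: filing date + 23 years → 28 May 2041.
Office Delay Adjustment: +824 days → 30 August 2043.
Applicant Delay Offset: −74 days → 17 June 2043.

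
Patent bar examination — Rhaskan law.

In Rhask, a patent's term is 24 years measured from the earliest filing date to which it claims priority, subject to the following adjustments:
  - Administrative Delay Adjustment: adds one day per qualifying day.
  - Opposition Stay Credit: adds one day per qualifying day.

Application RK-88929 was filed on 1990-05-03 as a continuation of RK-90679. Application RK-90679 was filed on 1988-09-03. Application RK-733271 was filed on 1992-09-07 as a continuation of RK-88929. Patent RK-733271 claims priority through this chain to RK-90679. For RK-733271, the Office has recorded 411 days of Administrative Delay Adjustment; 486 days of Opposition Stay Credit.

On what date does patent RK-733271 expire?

Earliest priority filing: 3 September 1988.
Base term: 3 September 1988 + 24 years → 3 September 2012.
Administrative Delay Adjustment: +411 days → 19 October 2013.
Opposition Stay Credit: +486 days → 17 February 2015.

February 17, 2015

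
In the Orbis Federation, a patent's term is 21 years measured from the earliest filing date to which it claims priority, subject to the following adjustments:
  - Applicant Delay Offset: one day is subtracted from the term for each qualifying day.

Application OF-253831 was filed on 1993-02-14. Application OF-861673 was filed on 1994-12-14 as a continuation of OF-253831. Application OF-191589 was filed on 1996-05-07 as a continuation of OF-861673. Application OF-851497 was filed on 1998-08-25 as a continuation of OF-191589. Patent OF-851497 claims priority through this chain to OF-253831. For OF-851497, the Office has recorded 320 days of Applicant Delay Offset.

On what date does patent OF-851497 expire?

Earliest priority filing: 14 February 1993.
Base term: 14 February 1993 + 21 years → 14 February 2014.
Applicant Delay Offset: −320 days → 31 March 2013.

2013-03-31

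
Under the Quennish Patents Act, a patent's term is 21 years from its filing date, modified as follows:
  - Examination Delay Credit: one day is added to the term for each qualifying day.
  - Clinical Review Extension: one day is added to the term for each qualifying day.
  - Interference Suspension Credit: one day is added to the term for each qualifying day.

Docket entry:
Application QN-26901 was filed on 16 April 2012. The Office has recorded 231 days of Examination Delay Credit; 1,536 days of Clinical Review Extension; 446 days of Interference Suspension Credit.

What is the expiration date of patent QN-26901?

Base term: filing date + 21 years → 16 April 2033.
Examination Delay Credit: +231 days → 3 December 2033.
Clinical Review Extension: +1536 days → 16 February 2038.
Interference Suspension Credit: +446 days → 8 May 2039.

May 8, 2039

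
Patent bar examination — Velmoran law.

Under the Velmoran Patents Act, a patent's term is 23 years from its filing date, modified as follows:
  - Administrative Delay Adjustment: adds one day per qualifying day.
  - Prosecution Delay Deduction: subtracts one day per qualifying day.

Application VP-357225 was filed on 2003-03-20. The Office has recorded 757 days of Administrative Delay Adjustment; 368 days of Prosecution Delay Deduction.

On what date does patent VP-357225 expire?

April 13, 2027

Base term: filing date + 23 years → 20 March 2026.
Administrative Delay Adjustment: +757 days → 15 April 2028.
Prosecution Delay Deduction: −368 days → 13 April 2027.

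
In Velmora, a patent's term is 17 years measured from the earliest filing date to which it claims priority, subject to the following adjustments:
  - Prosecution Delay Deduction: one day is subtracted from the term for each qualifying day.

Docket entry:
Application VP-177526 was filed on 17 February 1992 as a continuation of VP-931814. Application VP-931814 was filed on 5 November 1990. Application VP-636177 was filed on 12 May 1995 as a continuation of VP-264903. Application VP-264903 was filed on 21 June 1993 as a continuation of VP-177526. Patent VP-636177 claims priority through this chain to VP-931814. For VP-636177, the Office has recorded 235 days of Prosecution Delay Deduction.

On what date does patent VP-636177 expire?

March 15, 2007

Earliest priority filing: 5 November 1990.
Base term: 5 November 1990 + 17 years → 5 November 2007.
Prosecution Delay Deduction: −235 days → 15 March 2007.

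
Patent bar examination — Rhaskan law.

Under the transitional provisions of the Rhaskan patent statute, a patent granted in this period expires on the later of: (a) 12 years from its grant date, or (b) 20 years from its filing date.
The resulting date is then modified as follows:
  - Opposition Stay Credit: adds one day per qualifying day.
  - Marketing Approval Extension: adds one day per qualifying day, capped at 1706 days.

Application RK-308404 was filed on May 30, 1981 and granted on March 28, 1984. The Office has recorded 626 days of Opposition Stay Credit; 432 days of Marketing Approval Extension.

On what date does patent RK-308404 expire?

(a) grant + 12 years → 28 March 1996.
(b) filing + 20 years → 30 May 2001.
Later of the two: 30 May 2001.
Opposition Stay Credit: +626 days → 15 February 2003.
Marketing Approval Extension: 432 days (within the 1706-day cap) → +432 days → 22 April 2004.

2004-04-22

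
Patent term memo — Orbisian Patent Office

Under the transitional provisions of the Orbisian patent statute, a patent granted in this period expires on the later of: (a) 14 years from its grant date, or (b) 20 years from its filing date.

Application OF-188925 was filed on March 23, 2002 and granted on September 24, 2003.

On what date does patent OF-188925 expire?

March 23, 2022

(a) grant + 14 years → 24 September 2017.
(b) filing + 20 years → 23 March 2022.
Later of the two: 23 March 2022.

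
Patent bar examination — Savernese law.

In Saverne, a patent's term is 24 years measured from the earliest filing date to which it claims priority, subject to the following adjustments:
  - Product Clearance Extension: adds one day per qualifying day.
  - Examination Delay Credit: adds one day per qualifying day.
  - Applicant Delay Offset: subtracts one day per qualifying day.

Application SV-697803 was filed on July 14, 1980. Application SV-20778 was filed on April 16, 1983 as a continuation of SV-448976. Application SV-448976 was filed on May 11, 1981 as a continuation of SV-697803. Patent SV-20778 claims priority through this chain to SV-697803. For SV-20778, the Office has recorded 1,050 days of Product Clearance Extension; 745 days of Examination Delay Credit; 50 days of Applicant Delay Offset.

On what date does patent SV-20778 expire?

April 24, 2009

Earliest priority filing: 14 July 1980.
Base term: 14 July 1980 + 24 years → 14 July 2004.
Product Clearance Extension: +1050 days → 30 May 2007.
Examination Delay Credit: +745 days → 13 June 2009.
Applicant Delay Offset: −50 days → 24 April 2009.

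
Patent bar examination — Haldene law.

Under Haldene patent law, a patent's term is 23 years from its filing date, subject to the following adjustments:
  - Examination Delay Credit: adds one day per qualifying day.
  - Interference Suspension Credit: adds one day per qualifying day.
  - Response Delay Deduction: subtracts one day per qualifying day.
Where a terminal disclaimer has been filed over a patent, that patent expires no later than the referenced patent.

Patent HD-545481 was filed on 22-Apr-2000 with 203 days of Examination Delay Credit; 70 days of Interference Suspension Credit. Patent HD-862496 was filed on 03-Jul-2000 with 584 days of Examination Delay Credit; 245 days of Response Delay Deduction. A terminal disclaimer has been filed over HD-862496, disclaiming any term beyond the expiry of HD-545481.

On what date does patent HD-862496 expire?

Natural term of HD-862496:
  Base: filing + 23 years → 3 July 2023.
  Examination Delay Credit: +584 days → 6 February 2025.
  Response Delay Deduction: −245 days → 6 June 2024.
Expiry of referenced patent HD-545481:
  Base: filing + 23 years → 22 April 2023.
  Examination Delay Credit: +203 days → 11 November 2023.
  Interference Suspension Credit: +70 days → 20 January 2024.
Terminal disclaimer: HD-862496 expires on the earlier of 6 June 2024 and 20 January 2024.

2024-01-20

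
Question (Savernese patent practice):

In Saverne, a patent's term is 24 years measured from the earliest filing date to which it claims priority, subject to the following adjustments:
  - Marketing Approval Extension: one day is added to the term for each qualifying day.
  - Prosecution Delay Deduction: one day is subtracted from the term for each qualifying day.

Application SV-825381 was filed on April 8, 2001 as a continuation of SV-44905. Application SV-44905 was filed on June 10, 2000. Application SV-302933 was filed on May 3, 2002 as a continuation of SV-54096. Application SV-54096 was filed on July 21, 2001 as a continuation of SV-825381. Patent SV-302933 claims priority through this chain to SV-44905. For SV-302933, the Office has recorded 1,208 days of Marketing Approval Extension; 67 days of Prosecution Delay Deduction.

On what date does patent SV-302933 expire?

July 26, 2027

Earliest priority filing: 10 June 2000.
Base term: 10 June 2000 + 24 years → 10 June 2024.
Marketing Approval Extension: +1208 days → 1 October 2027.
Prosecution Delay Deduction: −67 days → 26 July 2027.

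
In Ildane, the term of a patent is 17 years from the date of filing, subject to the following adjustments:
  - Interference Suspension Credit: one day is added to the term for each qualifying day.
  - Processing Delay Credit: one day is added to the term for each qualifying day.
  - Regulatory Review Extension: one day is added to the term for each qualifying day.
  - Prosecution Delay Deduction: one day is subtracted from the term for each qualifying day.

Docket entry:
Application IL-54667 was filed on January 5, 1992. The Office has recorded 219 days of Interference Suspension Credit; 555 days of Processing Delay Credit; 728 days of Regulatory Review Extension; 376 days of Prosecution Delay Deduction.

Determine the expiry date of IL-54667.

Base term: filing date + 17 years → 5 January 2009.
Interference Suspension Credit: +219 days → 12 August 2009.
Processing Delay Credit: +555 days → 18 February 2011.
Regulatory Review Extension: +728 days → 15 February 2013.
Prosecution Delay Deduction: −376 days → 5 February 2012.

February 5, 2012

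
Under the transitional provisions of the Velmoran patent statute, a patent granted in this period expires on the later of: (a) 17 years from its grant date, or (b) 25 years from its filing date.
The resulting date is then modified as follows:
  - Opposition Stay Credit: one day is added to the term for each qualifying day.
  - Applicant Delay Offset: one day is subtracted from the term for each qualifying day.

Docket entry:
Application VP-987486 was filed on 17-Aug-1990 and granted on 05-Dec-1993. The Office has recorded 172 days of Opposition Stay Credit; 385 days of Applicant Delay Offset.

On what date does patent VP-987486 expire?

(a) grant + 17 years → 5 December 2010.
(b) filing + 25 years → 17 August 2015.
Later of the two: 17 August 2015.
Opposition Stay Credit: +172 days → 5 February 2016.
Applicant Delay Offset: −385 days → 16 January 2015.

2015-01-16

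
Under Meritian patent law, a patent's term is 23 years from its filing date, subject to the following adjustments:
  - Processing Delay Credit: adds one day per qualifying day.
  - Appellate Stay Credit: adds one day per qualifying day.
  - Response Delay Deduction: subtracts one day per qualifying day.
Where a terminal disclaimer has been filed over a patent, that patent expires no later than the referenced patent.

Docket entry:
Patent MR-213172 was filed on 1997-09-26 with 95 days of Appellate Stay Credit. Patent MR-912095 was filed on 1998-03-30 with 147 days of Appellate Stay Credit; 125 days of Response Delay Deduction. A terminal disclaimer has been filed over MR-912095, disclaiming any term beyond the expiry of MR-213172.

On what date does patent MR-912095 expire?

Natural term of MR-912095:
  Base: filing + 23 years → 30 March 2021.
  Appellate Stay Credit: +147 days → 24 August 2021.
  Response Delay Deduction: −125 days → 21 April 2021.
Expiry of referenced patent MR-213172:
  Base: filing + 23 years → 26 September 2020.
  Appellate Stay Credit: +95 days → 30 December 2020.
Terminal disclaimer: MR-912095 expires on the earlier of 21 April 2021 and 30 December 2020.

December 30, 2020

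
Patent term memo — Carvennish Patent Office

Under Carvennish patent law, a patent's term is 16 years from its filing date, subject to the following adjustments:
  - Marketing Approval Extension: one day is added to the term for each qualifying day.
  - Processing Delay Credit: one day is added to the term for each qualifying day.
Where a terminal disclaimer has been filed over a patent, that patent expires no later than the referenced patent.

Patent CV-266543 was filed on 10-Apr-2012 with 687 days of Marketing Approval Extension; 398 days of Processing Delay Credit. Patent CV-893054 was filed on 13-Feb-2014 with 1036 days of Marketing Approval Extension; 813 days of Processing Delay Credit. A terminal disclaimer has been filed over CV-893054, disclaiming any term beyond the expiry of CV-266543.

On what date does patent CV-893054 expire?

2031-03-31

Natural term of CV-893054:
  Base: filing + 16 years → 13 February 2030.
  Marketing Approval Extension: +1036 days → 15 December 2032.
  Processing Delay Credit: +813 days → 8 March 2035.
Expiry of referenced patent CV-266543:
  Base: filing + 16 years → 10 April 2028.
  Marketing Approval Extension: +687 days → 26 February 2030.
  Processing Delay Credit: +398 days → 31 March 2031.
Terminal disclaimer: CV-893054 expires on the earlier of 8 March 2035 and 31 March 2031.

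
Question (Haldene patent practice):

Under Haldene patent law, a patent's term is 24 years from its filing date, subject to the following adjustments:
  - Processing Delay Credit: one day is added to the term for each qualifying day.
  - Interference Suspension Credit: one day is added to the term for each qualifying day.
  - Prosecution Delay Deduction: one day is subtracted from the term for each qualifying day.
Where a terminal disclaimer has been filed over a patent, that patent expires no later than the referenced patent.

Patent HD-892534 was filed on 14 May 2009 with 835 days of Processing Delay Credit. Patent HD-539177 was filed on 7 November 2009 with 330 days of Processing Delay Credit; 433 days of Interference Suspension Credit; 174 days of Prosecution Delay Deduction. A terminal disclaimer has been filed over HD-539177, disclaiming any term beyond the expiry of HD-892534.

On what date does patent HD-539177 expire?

Natural term of HD-539177:
  Base: filing + 24 years → 7 November 2033.
  Processing Delay Credit: +330 days → 3 October 2034.
  Interference Suspension Credit: +433 days → 10 December 2035.
  Prosecution Delay Deduction: −174 days → 19 June 2035.
Expiry of referenced patent HD-892534:
  Base: filing + 24 years → 14 May 2033.
  Processing Delay Credit: +835 days → 27 August 2035.
Terminal disclaimer: HD-539177 expires on the earlier of 19 June 2035 and 27 August 2035.

2035-06-19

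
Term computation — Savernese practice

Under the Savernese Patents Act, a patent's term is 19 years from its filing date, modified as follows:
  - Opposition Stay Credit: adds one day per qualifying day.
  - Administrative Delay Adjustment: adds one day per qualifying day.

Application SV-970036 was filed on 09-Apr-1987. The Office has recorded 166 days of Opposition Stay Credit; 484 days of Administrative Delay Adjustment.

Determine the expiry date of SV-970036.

Base term: filing date + 19 years → 9 April 2006.
Opposition Stay Credit: +166 days → 22 September 2006.
Administrative Delay Adjustment: +484 days → 19 January 2008.

January 19, 2008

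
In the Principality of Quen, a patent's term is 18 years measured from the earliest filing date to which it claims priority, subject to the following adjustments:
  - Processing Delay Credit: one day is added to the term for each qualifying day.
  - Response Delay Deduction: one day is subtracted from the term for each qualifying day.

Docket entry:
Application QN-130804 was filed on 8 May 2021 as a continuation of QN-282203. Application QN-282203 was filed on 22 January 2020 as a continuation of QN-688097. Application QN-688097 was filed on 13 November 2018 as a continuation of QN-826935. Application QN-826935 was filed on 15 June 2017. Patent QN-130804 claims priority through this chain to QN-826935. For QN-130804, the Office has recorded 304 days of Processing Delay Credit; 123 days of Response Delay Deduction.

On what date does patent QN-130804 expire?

December 13, 2035

Earliest priority filing: 15 June 2017.
Base term: 15 June 2017 + 18 years → 15 June 2035.
Processing Delay Credit: +304 days → 14 April 2036.
Response Delay Deduction: −123 days → 13 December 2035.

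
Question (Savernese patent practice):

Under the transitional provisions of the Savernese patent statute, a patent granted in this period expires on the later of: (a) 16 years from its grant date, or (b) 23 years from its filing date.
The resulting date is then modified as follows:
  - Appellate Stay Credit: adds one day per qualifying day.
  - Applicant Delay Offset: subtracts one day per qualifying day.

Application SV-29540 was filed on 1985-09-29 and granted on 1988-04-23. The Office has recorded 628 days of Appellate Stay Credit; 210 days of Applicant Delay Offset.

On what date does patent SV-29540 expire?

November 21, 2009

(a) grant + 16 years → 23 April 2004.
(b) filing + 23 years → 29 September 2008.
Later of the two: 29 September 2008.
Appellate Stay Credit: +628 days → 19 June 2010.
Applicant Delay Offset: −210 days → 21 November 2009.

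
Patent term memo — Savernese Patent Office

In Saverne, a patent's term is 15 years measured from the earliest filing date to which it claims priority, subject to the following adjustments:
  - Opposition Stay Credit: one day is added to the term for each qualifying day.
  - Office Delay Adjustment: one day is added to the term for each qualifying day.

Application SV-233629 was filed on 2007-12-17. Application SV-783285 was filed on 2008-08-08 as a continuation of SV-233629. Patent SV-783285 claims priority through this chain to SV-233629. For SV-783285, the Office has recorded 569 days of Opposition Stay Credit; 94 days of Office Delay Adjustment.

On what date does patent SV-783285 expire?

Earliest priority filing: 17 December 2007.
Base term: 17 December 2007 + 15 years → 17 December 2022.
Opposition Stay Credit: +569 days → 8 July 2024.
Office Delay Adjustment: +94 days → 10 October 2024.

2024-10-10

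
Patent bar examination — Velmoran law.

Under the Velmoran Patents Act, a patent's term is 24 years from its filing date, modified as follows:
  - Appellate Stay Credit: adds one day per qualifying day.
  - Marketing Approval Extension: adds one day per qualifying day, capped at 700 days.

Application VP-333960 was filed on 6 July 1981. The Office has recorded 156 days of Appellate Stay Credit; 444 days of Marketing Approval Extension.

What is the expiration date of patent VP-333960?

Base term: filing date + 24 years → 6 July 2005.
Appellate Stay Credit: +156 days → 9 December 2005.
Marketing Approval Extension: 444 days (within the 700-day cap) → +444 days → 26 February 2007.

February 26, 2007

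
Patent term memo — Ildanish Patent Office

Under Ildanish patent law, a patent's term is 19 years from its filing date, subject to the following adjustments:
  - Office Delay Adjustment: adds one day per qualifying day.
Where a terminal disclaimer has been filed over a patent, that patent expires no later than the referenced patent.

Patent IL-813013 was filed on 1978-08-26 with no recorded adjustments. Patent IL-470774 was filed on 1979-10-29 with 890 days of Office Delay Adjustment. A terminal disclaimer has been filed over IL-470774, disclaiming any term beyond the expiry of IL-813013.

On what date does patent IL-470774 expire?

August 26, 1997

Natural term of IL-470774:
  Base: filing + 19 years → 29 October 1998.
  Office Delay Adjustment: +890 days → 6 April 2001.
Expiry of referenced patent IL-813013:
  Base: filing + 19 years → 26 August 1997.
Terminal disclaimer: IL-470774 expires on the earlier of 6 April 2001 and 26 August 1997.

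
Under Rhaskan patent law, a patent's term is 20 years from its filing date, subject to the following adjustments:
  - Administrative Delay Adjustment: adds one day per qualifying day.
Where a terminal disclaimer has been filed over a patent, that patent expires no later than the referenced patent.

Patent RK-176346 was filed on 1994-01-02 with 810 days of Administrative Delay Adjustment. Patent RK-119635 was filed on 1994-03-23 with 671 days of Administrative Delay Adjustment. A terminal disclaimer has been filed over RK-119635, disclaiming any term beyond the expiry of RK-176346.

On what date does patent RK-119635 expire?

2016-01-23

Natural term of RK-119635:
  Base: filing + 20 years → 23 March 2014.
  Administrative Delay Adjustment: +671 days → 23 January 2016.
Expiry of referenced patent RK-176346:
  Base: filing + 20 years → 2 January 2014.
  Administrative Delay Adjustment: +810 days → 22 March 2016.
Terminal disclaimer: RK-119635 expires on the earlier of 23 January 2016 and 22 March 2016.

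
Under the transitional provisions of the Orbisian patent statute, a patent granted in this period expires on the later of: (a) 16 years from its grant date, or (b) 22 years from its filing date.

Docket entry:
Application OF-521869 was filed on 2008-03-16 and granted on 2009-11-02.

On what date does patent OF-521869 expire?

March 16, 2030

(a) grant + 16 years → 2 November 2025.
(b) filing + 22 years → 16 March 2030.
Later of the two: 16 March 2030.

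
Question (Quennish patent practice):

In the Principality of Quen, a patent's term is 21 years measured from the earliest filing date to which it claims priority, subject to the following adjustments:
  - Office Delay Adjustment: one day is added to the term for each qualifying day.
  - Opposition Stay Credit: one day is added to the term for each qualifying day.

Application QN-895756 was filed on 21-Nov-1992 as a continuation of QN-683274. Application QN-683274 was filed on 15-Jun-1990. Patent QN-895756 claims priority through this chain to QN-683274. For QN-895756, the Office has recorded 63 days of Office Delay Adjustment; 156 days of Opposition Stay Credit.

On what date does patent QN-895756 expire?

January 20, 2012

Earliest priority filing: 15 June 1990.
Base term: 15 June 1990 + 21 years → 15 June 2011.
Office Delay Adjustment: +63 days → 17 August 2011.
Opposition Stay Credit: +156 days → 20 January 2012.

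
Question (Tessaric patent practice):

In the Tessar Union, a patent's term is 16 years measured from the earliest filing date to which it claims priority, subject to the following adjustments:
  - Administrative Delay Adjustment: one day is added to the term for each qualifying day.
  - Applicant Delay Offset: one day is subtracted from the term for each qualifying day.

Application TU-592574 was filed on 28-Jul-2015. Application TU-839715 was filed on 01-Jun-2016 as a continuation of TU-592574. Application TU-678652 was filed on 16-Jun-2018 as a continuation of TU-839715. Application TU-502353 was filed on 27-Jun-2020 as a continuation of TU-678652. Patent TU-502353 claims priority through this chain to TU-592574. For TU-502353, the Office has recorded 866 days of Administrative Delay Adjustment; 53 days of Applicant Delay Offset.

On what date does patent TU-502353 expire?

Earliest priority filing: 28 July 2015.
Base term: 28 July 2015 + 16 years → 28 July 2031.
Administrative Delay Adjustment: +866 days → 10 December 2033.
Applicant Delay Offset: −53 days → 18 October 2033.

October 18, 2033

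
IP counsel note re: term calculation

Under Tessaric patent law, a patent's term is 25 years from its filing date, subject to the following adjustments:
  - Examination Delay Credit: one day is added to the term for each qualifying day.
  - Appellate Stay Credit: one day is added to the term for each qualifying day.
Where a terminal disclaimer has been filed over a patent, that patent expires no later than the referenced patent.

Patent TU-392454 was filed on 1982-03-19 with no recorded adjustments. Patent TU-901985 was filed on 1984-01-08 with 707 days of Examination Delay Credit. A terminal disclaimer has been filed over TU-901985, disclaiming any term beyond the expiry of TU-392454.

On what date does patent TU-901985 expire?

Natural term of TU-901985:
  Base: filing + 25 years → 8 January 2009.
  Examination Delay Credit: +707 days → 16 December 2010.
Expiry of referenced patent TU-392454:
  Base: filing + 25 years → 19 March 2007.
Terminal disclaimer: TU-901985 expires on the earlier of 16 December 2010 and 19 March 2007.

2007-03-19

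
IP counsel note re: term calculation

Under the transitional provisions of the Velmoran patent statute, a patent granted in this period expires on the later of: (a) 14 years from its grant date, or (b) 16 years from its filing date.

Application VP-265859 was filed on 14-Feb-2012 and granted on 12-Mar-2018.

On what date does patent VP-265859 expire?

March 12, 2032

(a) grant + 14 years → 12 March 2032.
(b) filing + 16 years → 14 February 2028.
Later of the two: 12 March 2032.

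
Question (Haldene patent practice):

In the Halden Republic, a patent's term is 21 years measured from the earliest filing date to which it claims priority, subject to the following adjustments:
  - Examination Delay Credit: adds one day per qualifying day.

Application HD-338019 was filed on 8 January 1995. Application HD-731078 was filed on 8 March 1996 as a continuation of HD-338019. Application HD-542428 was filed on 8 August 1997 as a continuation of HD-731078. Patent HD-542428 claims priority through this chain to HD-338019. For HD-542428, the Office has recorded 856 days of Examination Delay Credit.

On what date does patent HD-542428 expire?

Earliest priority filing: 8 January 1995.
Base term: 8 January 1995 + 21 years → 8 January 2016.
Examination Delay Credit: +856 days → 13 May 2018.

2018-05-13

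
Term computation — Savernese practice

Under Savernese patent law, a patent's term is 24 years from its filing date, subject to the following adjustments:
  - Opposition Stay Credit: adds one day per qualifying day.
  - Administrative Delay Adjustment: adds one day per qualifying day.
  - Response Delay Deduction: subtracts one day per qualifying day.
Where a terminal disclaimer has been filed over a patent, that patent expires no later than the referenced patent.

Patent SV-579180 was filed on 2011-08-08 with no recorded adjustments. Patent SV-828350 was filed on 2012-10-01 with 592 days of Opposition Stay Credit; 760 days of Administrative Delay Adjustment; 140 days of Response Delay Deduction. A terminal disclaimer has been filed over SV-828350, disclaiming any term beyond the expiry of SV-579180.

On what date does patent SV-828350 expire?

Natural term of SV-828350:
  Base: filing + 24 years → 1 October 2036.
  Opposition Stay Credit: +592 days → 16 May 2038.
  Administrative Delay Adjustment: +760 days → 14 June 2040.
  Response Delay Deduction: −140 days → 26 January 2040.
Expiry of referenced patent SV-579180:
  Base: filing + 24 years → 8 August 2035.
Terminal disclaimer: SV-828350 expires on the earlier of 26 January 2040 and 8 August 2035.

August 8, 2035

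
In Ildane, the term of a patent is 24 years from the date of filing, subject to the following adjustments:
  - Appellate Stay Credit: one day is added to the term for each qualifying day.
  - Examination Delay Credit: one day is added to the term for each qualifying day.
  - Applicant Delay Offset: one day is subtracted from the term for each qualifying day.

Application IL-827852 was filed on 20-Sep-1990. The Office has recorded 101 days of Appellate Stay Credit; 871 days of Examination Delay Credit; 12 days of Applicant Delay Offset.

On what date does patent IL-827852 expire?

May 7, 2017

Base term: filing date + 24 years → 20 September 2014.
Appellate Stay Credit: +101 days → 30 December 2014.
Examination Delay Credit: +871 days → 19 May 2017.
Applicant Delay Offset: −12 days → 7 May 2017.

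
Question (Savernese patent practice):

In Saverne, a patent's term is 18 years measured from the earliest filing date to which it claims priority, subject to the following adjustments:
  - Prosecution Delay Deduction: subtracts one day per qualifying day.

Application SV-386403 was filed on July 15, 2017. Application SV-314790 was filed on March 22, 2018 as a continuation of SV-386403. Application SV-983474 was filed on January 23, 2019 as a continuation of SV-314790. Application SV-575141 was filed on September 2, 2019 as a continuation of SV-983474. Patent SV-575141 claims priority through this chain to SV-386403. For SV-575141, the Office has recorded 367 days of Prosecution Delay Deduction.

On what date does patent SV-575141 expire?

July 13, 2034

Earliest priority filing: 15 July 2017.
Base term: 15 July 2017 + 18 years → 15 July 2035.
Prosecution Delay Deduction: −367 days → 13 July 2034.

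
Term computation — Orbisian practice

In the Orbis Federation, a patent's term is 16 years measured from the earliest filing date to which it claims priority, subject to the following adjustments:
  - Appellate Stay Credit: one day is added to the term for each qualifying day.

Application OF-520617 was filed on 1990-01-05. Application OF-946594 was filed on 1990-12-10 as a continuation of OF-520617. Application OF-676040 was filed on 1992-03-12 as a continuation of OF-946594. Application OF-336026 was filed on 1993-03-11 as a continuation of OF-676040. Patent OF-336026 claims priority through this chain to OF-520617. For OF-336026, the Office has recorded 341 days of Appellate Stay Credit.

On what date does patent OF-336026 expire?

Earliest priority filing: 5 January 1990.
Base term: 5 January 1990 + 16 years → 5 January 2006.
Appellate Stay Credit: +341 days → 12 December 2006.

2006-12-12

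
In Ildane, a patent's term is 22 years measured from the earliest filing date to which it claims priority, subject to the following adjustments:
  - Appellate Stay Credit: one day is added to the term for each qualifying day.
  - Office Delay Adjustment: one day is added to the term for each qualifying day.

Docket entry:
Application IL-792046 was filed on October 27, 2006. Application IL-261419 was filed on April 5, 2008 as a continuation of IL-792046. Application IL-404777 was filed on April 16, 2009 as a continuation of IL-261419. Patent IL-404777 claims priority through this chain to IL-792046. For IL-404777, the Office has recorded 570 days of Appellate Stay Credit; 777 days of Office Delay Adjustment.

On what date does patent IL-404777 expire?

Earliest priority filing: 27 October 2006.
Base term: 27 October 2006 + 22 years → 27 October 2028.
Appellate Stay Credit: +570 days → 20 May 2030.
Office Delay Adjustment: +777 days → 5 July 2032.

July 5, 2032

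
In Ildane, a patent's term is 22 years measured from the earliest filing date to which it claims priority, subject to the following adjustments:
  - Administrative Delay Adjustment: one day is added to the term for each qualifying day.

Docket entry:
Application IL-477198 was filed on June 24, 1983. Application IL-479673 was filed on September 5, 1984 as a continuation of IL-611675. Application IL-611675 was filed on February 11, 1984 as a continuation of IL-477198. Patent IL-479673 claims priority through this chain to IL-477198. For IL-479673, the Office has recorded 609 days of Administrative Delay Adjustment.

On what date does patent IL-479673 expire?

Earliest priority filing: 24 June 1983.
Base term: 24 June 1983 + 22 years → 24 June 2005.
Administrative Delay Adjustment: +609 days → 23 February 2007.

February 23, 2007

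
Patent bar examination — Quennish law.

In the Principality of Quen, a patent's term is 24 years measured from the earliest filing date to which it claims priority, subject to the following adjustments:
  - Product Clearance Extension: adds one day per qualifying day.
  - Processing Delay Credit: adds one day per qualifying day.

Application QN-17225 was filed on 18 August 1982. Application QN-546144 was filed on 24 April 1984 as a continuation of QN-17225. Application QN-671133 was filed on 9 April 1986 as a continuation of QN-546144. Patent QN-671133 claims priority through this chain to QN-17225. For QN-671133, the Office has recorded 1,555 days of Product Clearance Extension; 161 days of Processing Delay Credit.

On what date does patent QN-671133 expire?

Earliest priority filing: 18 August 1982.
Base term: 18 August 1982 + 24 years → 18 August 2006.
Product Clearance Extension: +1555 days → 20 November 2010.
Processing Delay Credit: +161 days → 30 April 2011.

2011-04-30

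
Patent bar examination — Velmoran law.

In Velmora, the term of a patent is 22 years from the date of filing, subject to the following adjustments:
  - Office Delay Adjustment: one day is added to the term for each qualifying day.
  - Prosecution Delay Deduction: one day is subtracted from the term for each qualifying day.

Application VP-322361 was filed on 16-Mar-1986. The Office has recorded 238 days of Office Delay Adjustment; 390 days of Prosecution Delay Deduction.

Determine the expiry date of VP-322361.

Base term: filing date + 22 years → 16 March 2008.
Office Delay Adjustment: +238 days → 9 November 2008.
Prosecution Delay Deduction: −390 days → 16 October 2007.

2007-10-16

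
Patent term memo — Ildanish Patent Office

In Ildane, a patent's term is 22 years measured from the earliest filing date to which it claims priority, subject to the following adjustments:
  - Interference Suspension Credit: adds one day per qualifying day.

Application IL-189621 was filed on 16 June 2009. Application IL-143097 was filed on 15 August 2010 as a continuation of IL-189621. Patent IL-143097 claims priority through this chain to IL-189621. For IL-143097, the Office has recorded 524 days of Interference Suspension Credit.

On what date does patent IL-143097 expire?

2032-11-21

Earliest priority filing: 16 June 2009.
Base term: 16 June 2009 + 22 years → 16 June 2031.
Interference Suspension Credit: +524 days → 21 November 2032.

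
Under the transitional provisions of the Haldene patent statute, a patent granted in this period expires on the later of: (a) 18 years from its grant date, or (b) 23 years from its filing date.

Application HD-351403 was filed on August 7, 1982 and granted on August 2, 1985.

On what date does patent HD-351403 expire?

2005-08-07

(a) grant + 18 years → 2 August 2003.
(b) filing + 23 years → 7 August 2005.
Later of the two: 7 August 2005.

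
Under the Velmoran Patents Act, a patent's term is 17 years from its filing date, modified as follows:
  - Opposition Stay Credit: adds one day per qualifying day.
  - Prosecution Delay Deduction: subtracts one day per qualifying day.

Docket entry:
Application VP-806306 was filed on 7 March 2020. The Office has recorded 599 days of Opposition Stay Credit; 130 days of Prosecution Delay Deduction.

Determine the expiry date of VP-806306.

2038-06-19

Base term: filing date + 17 years → 7 March 2037.
Opposition Stay Credit: +599 days → 27 October 2038.
Prosecution Delay Deduction: −130 days → 19 June 2038.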